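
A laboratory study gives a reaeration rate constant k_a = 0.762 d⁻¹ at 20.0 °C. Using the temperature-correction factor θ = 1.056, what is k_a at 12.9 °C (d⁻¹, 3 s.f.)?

k_a ≈ 0.518 d⁻¹

k_a(T₂) = k_a(T₁) · θ^(T₂−T₁) = 0.762 × 1.056^(12.9−20.0)
= 0.762 × 1.056^-7.10 = 0.762 × 0.6792 = 0.5175 d⁻¹.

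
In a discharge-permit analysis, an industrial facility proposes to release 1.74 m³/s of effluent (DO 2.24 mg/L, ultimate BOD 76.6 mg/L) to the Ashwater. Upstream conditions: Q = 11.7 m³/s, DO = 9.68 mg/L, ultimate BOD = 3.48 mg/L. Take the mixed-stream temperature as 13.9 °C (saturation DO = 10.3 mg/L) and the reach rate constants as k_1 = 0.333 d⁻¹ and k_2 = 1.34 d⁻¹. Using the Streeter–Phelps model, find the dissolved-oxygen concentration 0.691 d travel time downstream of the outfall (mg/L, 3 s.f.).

DO ≈ 7.97 mg/L

Mixed DO = (11.7×9.68 + 1.74×2.24)/(11.7+1.74) = 117.2/13.44 = 8.717 mg/L.
Mixed L₀ = (11.7×3.48 + 1.74×76.6)/(13.44) = 174.0/13.44 = 12.95 mg/L.
Initial deficit D₀ = C_s − DO₀ = 10.3 − 8.717 = 1.583 mg/L.
D(0.691) = [0.333×12.95/(1.34−0.333)](e^(−0.333×0.691) − e^(−1.34×0.691)) + 1.583 e^(−1.34×0.691)
= 4.281 × (0.7945 − 0.3962) + 1.583 × 0.3962 = 2.332 mg/L.
DO = 10.3 − 2.332 = 7.968 mg/L.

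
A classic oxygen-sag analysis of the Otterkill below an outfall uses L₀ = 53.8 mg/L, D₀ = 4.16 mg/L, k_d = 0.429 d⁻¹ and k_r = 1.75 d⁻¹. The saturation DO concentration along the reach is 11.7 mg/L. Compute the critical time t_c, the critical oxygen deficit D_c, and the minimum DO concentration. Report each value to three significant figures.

t_c ≈ 0.858 d; D_c ≈ 9.13 mg/L; min DO ≈ 2.57 mg/L

With k_r/k_d = 4.079 and 1 − D₀(k_r−k_d)/(k_d L₀) = 0.7619,
t_c = ln(4.079 × 0.7619) / (1.75 − 0.429) = ln(3.108) / 1.321 = 1.134/1.321 = 0.8584 d.
L(t_c) = L₀ e^(−k_d t_c) = 53.8 × 0.6919 = 37.23 mg/L, and at the critical point k_r D_c = k_d L, so D_c = (0.429/1.75) × 37.23 = 9.126 mg/L.
Minimum DO = C_s − D_c = 11.7 − 9.126 = 2.574 mg/L.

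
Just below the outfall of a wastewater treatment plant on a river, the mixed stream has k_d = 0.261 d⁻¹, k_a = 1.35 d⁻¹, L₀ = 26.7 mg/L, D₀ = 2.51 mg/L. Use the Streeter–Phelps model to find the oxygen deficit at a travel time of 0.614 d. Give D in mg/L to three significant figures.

D ≈ 3.75 mg/L

k_d L₀/(k_a−k_d) = 0.261×26.7/(1.35−0.261) = 6.969/1.089 = 6.399 mg/L.
e^(−k_d t) = e^(−0.261×0.6140) = 0.8519; e^(−k_a t) = e^(−1.35×0.6140) = 0.4365.
D = 6.399 × (0.8519 − 0.4365) + 2.51 × 0.4365 = 2.658 + 1.096 = 3.754 mg/L.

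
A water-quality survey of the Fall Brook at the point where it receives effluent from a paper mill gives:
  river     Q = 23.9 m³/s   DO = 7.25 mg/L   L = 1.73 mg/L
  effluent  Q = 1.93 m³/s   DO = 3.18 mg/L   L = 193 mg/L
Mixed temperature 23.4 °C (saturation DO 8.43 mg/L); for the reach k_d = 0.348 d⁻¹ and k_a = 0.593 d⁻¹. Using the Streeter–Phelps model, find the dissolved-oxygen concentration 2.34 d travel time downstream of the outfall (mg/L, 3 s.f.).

DO ≈ 3.66 mg/L

Mixed DO = (23.9×7.25 + 1.93×3.18)/(23.9+1.93) = 179.4/25.83 = 6.946 mg/L.
Mixed L₀ = (23.9×1.73 + 1.93×193)/(25.83) = 413.8/25.83 = 16.02 mg/L.
Initial deficit D₀ = C_s − DO₀ = 8.43 − 6.946 = 1.484 mg/L.
D(2.34) = [0.348×16.02/(0.593−0.348)](e^(−0.348×2.34) − e^(−0.593×2.34)) + 1.484 e^(−0.593×2.34)
= 22.76 × (0.4429 − 0.2497) + 1.484 × 0.2497 = 4.769 mg/L.
DO = 8.43 − 4.769 = 3.661 mg/L.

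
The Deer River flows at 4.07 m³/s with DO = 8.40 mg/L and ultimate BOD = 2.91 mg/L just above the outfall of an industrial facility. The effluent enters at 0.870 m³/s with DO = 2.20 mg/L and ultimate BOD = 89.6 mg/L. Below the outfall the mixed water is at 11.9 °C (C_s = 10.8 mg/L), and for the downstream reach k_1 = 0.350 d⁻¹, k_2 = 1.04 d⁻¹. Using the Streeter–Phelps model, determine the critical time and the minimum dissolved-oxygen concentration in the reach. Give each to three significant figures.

Mixed DO = (4.07×8.40 + 0.870×2.20)/(4.07+0.870) = 36.10/4.940 = 7.308 mg/L.
Mixed L₀ = (4.07×2.91 + 0.870×89.6)/(4.940) = 89.80/4.940 = 18.18 mg/L.
Initial deficit D₀ = C_s − DO₀ = 10.8 − 7.308 = 3.492 mg/L.
t_c = (1/0.6900) ln[(1.04/0.350)(1 − 3.492×0.6900/(0.350×18.18))] = 1.449 × ln(1.846) = 0.8885 d.
D_c = (0.350/1.04) × 18.18 × e^(−0.350×0.8885) = 0.3365 × 18.18 × 0.7327 = 4.482 mg/L.
Minimum DO = 10.8 − 4.482 = 6.318 mg/L.

t_c ≈ 0.889 d; minimum DO ≈ 6.32 mg/L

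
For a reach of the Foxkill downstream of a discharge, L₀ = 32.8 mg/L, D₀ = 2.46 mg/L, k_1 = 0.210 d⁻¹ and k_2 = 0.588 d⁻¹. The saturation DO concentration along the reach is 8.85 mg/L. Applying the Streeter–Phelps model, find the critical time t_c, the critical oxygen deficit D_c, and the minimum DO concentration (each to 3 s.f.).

With k_2/k_1 = 2.800 and 1 − D₀(k_2−k_1)/(k_1 L₀) = 0.8650,
t_c = ln(2.800 × 0.8650) / (0.588 − 0.210) = ln(2.422) / 0.3780 = 0.8846/0.3780 = 2.340 d.
D_c = (k_1/k_2) L₀ e^(−k_1 t_c) = (0.210/0.588) × 32.8 × e^(−0.210×2.340) = 0.3571 × 32.8 × 0.6117 = 7.166 mg/L.
Minimum DO = C_s − D_c = 8.85 − 7.166 = 1.684 mg/L.

t_c ≈ 2.34 d; D_c ≈ 7.17 mg/L; min DO ≈ 1.68 mg/L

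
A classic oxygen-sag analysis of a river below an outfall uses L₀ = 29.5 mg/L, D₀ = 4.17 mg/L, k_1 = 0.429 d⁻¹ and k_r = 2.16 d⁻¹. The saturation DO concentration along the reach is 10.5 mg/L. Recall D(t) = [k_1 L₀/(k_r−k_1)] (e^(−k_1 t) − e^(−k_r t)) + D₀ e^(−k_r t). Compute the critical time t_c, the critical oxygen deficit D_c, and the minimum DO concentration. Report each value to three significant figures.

t_c ≈ 0.446 d; D_c ≈ 4.84 mg/L; min DO ≈ 5.66 mg/L

t_c = [1/(k_r−k_1)] ln[(k_r/k_1)(1 − D₀(k_r−k_1)/(k_1 L₀))]
= [1/(2.16−0.429)] ln[(2.16/0.429)(1 − 4.17×1.731/(0.429×29.5))]
= (1/1.731) ln[5.035 × 0.4296] = 0.5777 × ln(2.163) = 0.5777 × 0.7716 = 0.4457 d.
D_c = (k_1/k_r) L₀ e^(−k_1 t_c) = (0.429/2.16) × 29.5 × e^(−0.429×0.4457) = 0.1986 × 29.5 × 0.8259 = 4.839 mg/L.
Minimum DO = C_s − D_c = 10.5 − 4.839 = 5.661 mg/L.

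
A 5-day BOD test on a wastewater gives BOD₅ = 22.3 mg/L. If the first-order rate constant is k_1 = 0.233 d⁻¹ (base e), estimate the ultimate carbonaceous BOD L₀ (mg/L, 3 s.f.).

L₀ ≈ 32.4 mg/L

BOD₅ = L₀(1 − e^(−5k_1)) ⇒ L₀ = BOD₅ / (1 − e^(−5×0.233))
= 22.3 / (1 − 0.3119) = 22.3 / 0.6881 = 32.41 mg/L.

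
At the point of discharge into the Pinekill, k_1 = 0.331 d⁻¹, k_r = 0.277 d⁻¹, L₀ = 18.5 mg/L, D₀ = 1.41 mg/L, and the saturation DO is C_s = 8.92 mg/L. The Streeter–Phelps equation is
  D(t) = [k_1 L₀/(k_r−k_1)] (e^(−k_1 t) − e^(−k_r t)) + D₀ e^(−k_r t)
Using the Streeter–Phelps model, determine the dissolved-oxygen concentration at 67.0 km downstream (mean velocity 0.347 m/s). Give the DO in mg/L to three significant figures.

DO ≈ 1.22 mg/L

Travel time t = x/v = 67.0 km / (0.347 m/s) = 67000 m / 0.347 m/s = 193100 s = 2.235 d.
k_1 L₀/(k_r−k_1) = 0.331×18.5/(0.277−0.331) = 6.123/-0.05400 = -113.4 mg/L.
e^(−k_1 t) = e^(−0.331×2.235) = 0.4773; e^(−k_r t) = e^(−0.277×2.235) = 0.5385.
D = -113.4 × (0.4773 − 0.5385) + 1.41 × 0.5385 = 6.941 + 0.7592 = 7.701 mg/L.
DO = C_s − D = 8.92 − 7.701 = 1.219 mg/L.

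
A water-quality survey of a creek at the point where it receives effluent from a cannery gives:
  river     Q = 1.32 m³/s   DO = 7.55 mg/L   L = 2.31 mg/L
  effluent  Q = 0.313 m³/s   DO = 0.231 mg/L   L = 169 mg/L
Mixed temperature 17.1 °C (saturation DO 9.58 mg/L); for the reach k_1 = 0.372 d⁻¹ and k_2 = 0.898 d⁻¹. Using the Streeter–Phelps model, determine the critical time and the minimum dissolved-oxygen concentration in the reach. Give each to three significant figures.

t_c ≈ 1.38 d; minimum DO ≈ 1.10 mg/L

Mixed DO = (1.32×7.55 + 0.313×0.231)/(1.32+0.313) = 10.04/1.633 = 6.147 mg/L.
Mixed L₀ = (1.32×2.31 + 0.313×169)/(1.633) = 55.95/1.633 = 34.26 mg/L.
Initial deficit D₀ = C_s − DO₀ = 9.58 − 6.147 = 3.433 mg/L.
t_c = (1/0.5260) ln[(0.898/0.372)(1 − 3.433×0.5260/(0.372×34.26))] = 1.901 × ln(2.072) = 1.385 d.
D_c = (0.372/0.898) × 34.26 × e^(−0.372×1.385) = 0.4143 × 34.26 × 0.5974 = 8.478 mg/L.
Minimum DO = 9.58 − 8.478 = 1.102 mg/L.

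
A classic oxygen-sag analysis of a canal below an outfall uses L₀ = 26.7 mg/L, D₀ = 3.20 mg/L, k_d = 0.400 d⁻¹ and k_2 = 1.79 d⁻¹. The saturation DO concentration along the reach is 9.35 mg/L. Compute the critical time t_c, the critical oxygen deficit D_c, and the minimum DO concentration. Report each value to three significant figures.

t_c ≈ 0.691 d; D_c ≈ 4.53 mg/L; min DO ≈ 4.82 mg/L

With k_2/k_d = 4.475 and 1 − D₀(k_2−k_d)/(k_d L₀) = 0.5835,
t_c = ln(4.475 × 0.5835) / (1.79 − 0.400) = ln(2.611) / 1.390 = 0.9598/1.390 = 0.6905 d.
D_c = (k_d/k_2) L₀ e^(−k_d t_c) = (0.400/1.79) × 26.7 × e^(−0.400×0.6905) = 0.2235 × 26.7 × 0.7587 = 4.526 mg/L.
Minimum DO = C_s − D_c = 9.35 − 4.526 = 4.824 mg/L.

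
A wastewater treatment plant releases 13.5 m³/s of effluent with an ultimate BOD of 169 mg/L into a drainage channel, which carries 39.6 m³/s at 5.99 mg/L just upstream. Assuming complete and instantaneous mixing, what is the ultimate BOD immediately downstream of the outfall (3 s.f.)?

47.4 mg/L

Flow-weighted mixing: C = (Q_r C_r + Q_w C_w)/(Q_r + Q_w)
= (39.6×5.99 + 13.5×169)/(39.6 + 13.5) = 2519/53.10 = 47.43 mg/L.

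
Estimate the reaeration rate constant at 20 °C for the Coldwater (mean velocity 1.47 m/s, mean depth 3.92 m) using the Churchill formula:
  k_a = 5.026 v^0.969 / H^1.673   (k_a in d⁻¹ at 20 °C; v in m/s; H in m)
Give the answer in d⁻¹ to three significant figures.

k_a ≈ 0.743 d⁻¹

k_a = 5.026 × 1.47^0.969 / 3.92^1.673 = 5.026 × 1.453 / 9.830 = 0.7427 d⁻¹.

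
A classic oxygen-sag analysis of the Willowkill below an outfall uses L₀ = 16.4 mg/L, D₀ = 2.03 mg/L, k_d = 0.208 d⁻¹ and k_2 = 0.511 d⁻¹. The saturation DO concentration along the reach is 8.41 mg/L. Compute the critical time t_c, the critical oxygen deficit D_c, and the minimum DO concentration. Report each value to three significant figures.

t_c ≈ 2.31 d; D_c ≈ 4.13 mg/L; min DO ≈ 4.28 mg/L

At the critical point dD/dt = 0, so k_d L₀ e^(−k_d t) = k_2 D. Substituting D(t) from the Streeter–Phelps equation and solving for t gives
t_c = ln[(k_2/k_d)(1 − D₀(k_2−k_d)/(k_d L₀))] / (k_2−k_d).
Here k_2−k_d = 0.3030 d⁻¹ and 1 − D₀(k_2−k_d)/(k_d L₀) = 1 − 2.03×0.3030/(0.208×16.4) = 0.8197, so
t_c = ln(2.457 × 0.8197) / 0.3030 = 0.7000 / 0.3030 = 2.310 d.
L(t_c) = L₀ e^(−k_d t_c) = 16.4 × 0.6185 = 10.14 mg/L, and at the critical point k_2 D_c = k_d L, so D_c = (0.208/0.511) × 10.14 = 4.129 mg/L.
Minimum DO = C_s − D_c = 8.41 − 4.129 = 4.281 mg/L.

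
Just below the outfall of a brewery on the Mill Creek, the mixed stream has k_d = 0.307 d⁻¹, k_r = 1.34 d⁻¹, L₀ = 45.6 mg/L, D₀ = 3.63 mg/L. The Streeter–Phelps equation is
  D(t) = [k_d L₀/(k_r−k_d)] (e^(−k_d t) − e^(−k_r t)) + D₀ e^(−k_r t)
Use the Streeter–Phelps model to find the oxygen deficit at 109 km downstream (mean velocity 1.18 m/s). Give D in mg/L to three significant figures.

D ≈ 7.39 mg/L

Travel time t = x/v = 109 km / (1.18 m/s) = 109000 m / 1.18 m/s = 92370 s = 1.069 d.
k_d L₀/(k_r−k_d) = 0.307×45.6/(1.34−0.307) = 14.00/1.033 = 13.55 mg/L.
e^(−k_d t) = e^(−0.307×1.069) = 0.7202; e^(−k_r t) = e^(−1.34×1.069) = 0.2387.
D = 13.55 × (0.7202 − 0.2387) + 3.63 × 0.2387 = 6.526 + 0.8664 = 7.392 mg/L.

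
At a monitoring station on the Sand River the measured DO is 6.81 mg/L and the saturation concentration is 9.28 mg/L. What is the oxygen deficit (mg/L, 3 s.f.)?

D ≈ 2.47 mg/L

D = C_s − C = 9.28 − 6.81 = 2.47 mg/L.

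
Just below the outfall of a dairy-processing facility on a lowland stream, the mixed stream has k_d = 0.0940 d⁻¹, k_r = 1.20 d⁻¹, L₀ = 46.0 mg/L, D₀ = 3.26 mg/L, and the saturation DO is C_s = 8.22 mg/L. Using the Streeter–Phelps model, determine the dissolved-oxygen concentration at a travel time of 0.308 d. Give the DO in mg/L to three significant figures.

k_d L₀/(k_r−k_d) = 0.0940×46.0/(1.20−0.0940) = 4.324/1.106 = 3.910 mg/L.
e^(−k_d t) = e^(−0.0940×0.3080) = 0.9715; e^(−k_r t) = e^(−1.20×0.3080) = 0.6910.
D = 3.910 × (0.9715 − 0.6910) + 3.26 × 0.6910 = 1.096 + 2.253 = 3.349 mg/L.
DO = C_s − D = 8.22 − 3.349 = 4.871 mg/L.

DO ≈ 4.87 mg/L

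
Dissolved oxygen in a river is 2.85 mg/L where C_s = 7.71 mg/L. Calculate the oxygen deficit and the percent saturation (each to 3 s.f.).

D ≈ 4.86 mg/L; 37.0 % saturation

D = C_s − C = 7.71 − 2.85 = 4.86 mg/L.
% saturation = 2.85/7.71 × 100 = 37.0 %.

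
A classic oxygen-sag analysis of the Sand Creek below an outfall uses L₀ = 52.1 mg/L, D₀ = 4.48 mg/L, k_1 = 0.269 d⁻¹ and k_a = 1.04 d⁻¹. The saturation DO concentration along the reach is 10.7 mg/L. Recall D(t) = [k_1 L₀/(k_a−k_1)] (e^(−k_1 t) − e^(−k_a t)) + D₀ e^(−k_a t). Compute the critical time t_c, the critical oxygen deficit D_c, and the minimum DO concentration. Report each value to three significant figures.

t_c ≈ 1.39 d; D_c ≈ 9.28 mg/L; min DO ≈ 1.42 mg/L

At the critical point dD/dt = 0, so k_1 L₀ e^(−k_1 t) = k_a D. Substituting D(t) from the Streeter–Phelps equation and solving for t gives
t_c = ln[(k_a/k_1)(1 − D₀(k_a−k_1)/(k_1 L₀))] / (k_a−k_1).
Here k_a−k_1 = 0.7710 d⁻¹ and 1 − D₀(k_a−k_1)/(k_1 L₀) = 1 − 4.48×0.7710/(0.269×52.1) = 0.7535, so
t_c = ln(3.866 × 0.7535) / 0.7710 = 1.069 / 0.7710 = 1.387 d.
D_c = (k_1/k_a) L₀ e^(−k_1 t_c) = (0.269/1.04) × 52.1 × e^(−0.269×1.387) = 0.2587 × 52.1 × 0.6886 = 9.280 mg/L.
Minimum DO = C_s − D_c = 10.7 − 9.280 = 1.420 mg/L.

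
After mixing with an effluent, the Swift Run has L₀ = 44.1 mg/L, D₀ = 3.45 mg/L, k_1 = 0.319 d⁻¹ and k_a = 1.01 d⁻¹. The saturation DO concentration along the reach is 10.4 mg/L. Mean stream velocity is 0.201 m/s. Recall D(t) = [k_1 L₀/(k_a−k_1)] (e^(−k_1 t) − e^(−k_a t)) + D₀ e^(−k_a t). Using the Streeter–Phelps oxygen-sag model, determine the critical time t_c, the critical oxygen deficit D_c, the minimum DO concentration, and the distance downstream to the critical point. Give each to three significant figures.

t_c ≈ 1.40 d; D_c ≈ 8.91 mg/L; min DO ≈ 1.49 mg/L; x_c ≈ 24.3 km

With k_a/k_1 = 3.166 and 1 − D₀(k_a−k_1)/(k_1 L₀) = 0.8305,
t_c = ln(3.166 × 0.8305) / (1.01 − 0.319) = ln(2.630) / 0.6910 = 0.9668/0.6910 = 1.399 d.
D_c = (k_1/k_a) L₀ e^(−k_1 t_c) = (0.319/1.01) × 44.1 × e^(−0.319×1.399) = 0.3158 × 44.1 × 0.6400 = 8.914 mg/L.
Minimum DO = C_s − D_c = 10.4 − 8.914 = 1.486 mg/L.
x_c = v t_c = 0.201 m/s × 1.399 d × 86400 s/d = 24300 m ≈ 24.3 km.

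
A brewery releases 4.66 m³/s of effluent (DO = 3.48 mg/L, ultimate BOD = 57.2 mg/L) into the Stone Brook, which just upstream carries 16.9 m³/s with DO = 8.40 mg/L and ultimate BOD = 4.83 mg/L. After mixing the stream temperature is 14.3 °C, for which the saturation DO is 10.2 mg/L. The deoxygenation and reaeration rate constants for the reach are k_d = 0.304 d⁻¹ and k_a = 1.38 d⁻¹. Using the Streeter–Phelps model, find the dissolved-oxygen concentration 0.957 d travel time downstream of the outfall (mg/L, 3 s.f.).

DO ≈ 7.24 mg/L

Mixed DO = (16.9×8.40 + 4.66×3.48)/(16.9+4.66) = 158.2/21.56 = 7.337 mg/L.
Mixed L₀ = (16.9×4.83 + 4.66×57.2)/(21.56) = 348.2/21.56 = 16.15 mg/L.
Initial deficit D₀ = C_s − DO₀ = 10.2 − 7.337 = 2.863 mg/L.
D(0.957) = [0.304×16.15/(1.38−0.304)](e^(−0.304×0.957) − e^(−1.38×0.957)) + 2.863 e^(−1.38×0.957)
= 4.563 × (0.7476 − 0.2670) + 2.863 × 0.2670 = 2.957 mg/L.
DO = 10.2 − 2.957 = 7.243 mg/L.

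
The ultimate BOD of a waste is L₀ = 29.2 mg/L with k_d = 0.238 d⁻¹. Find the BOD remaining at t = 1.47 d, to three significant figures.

L ≈ 20.6 mg/L

L_t = L₀ e^(−k_d t) = 29.2 × e^(−0.238×1.47) = 29.2 × 0.7048 = 20.58 mg/L.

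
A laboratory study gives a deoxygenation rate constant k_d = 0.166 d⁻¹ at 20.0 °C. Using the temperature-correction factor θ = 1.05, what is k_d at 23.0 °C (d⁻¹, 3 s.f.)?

k_d(T₂) = k_d(T₁) · θ^(T₂−T₁) = 0.166 × 1.05^(23.0−20.0)
= 0.166 × 1.05^3.00 = 0.166 × 1.158 = 0.1922 d⁻¹.

k_d ≈ 0.192 d⁻¹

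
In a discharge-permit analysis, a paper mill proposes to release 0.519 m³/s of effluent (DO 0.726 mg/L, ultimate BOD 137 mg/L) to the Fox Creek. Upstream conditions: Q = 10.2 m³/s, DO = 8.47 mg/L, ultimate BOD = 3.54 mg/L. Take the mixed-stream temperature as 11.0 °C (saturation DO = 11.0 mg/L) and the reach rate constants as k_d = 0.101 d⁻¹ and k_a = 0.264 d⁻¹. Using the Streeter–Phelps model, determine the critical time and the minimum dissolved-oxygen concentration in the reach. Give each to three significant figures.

t_c ≈ 2.01 d; minimum DO ≈ 7.88 mg/L

Mixed DO = (10.2×8.47 + 0.519×0.726)/(10.2+0.519) = 86.77/10.72 = 8.095 mg/L.
Mixed L₀ = (10.2×3.54 + 0.519×137)/(10.72) = 107.2/10.72 = 10.00 mg/L.
Initial deficit D₀ = C_s − DO₀ = 11.0 − 8.095 = 2.905 mg/L.
t_c = (1/0.1630) ln[(0.264/0.101)(1 − 2.905×0.1630/(0.101×10.00))] = 6.135 × ln(1.389) = 2.014 d.
D_c = (0.101/0.264) × 10.00 × e^(−0.101×2.014) = 0.3826 × 10.00 × 0.8159 = 3.122 mg/L.
Minimum DO = 11.0 − 3.122 = 7.878 mg/L.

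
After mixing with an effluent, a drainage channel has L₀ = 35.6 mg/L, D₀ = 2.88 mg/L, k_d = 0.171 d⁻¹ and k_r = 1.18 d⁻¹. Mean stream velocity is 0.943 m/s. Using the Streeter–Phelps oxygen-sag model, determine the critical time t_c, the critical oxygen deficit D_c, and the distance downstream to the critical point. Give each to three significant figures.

With k_r/k_d = 6.901 and 1 − D₀(k_r−k_d)/(k_d L₀) = 0.5226,
t_c = ln(6.901 × 0.5226) / (1.18 − 0.171) = ln(3.607) / 1.009 = 1.283/1.009 = 1.271 d.
L(t_c) = L₀ e^(−k_d t_c) = 35.6 × 0.8046 = 28.64 mg/L, and at the critical point k_r D_c = k_d L, so D_c = (0.171/1.18) × 28.64 = 4.151 mg/L.
x_c = v t_c = 0.943 m/s × 1.271 d × 86400 s/d = 103600 m ≈ 104 km.

t_c ≈ 1.27 d; D_c ≈ 4.15 mg/L; x_c ≈ 104 km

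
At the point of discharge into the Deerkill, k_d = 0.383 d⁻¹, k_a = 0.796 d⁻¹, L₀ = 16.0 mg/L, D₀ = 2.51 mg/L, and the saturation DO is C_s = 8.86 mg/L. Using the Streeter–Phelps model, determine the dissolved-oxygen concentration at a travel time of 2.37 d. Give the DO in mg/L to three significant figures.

k_d L₀/(k_a−k_d) = 0.383×16.0/(0.796−0.383) = 6.128/0.4130 = 14.84 mg/L.
e^(−k_d t) = e^(−0.383×2.370) = 0.4034; e^(−k_a t) = e^(−0.796×2.370) = 0.1516.
D = 14.84 × (0.4034 − 0.1516) + 2.51 × 0.1516 = 3.737 + 0.3805 = 4.117 mg/L.
DO = C_s − D = 8.86 − 4.117 = 4.743 mg/L.

DO ≈ 4.74 mg/L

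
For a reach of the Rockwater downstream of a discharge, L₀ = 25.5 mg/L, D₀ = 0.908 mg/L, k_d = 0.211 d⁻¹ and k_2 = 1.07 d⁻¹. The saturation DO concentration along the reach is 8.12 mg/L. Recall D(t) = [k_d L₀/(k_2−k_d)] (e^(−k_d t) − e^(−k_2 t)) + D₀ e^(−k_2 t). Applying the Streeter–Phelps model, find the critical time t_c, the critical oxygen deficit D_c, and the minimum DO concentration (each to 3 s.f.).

t_c ≈ 1.71 d; D_c ≈ 3.51 mg/L; min DO ≈ 4.61 mg/L

t_c = [1/(k_2−k_d)] ln[(k_2/k_d)(1 − D₀(k_2−k_d)/(k_d L₀))]
= [1/(1.07−0.211)] ln[(1.07/0.211)(1 − 0.908×0.8590/(0.211×25.5))]
= (1/0.8590) ln[5.071 × 0.8550] = 1.164 × ln(4.336) = 1.164 × 1.467 = 1.708 d.
D_c = (k_d/k_2) L₀ e^(−k_d t_c) = (0.211/1.07) × 25.5 × e^(−0.211×1.708) = 0.1972 × 25.5 × 0.6974 = 3.507 mg/L.
Minimum DO = C_s − D_c = 8.12 − 3.507 = 4.613 mg/L.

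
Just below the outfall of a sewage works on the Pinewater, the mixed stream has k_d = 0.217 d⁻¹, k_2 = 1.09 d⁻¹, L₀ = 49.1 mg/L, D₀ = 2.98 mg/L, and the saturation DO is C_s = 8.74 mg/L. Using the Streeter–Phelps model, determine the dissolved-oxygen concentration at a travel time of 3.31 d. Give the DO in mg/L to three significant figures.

DO ≈ 3.04 mg/L

k_d L₀/(k_2−k_d) = 0.217×49.1/(1.09−0.217) = 10.65/0.8730 = 12.20 mg/L.
e^(−k_d t) = e^(−0.217×3.310) = 0.4876; e^(−k_2 t) = e^(−1.09×3.310) = 0.02711.
D = 12.20 × (0.4876 − 0.02711) + 2.98 × 0.02711 = 5.620 + 0.08078 = 5.701 mg/L.
DO = C_s − D = 8.74 − 5.701 = 3.039 mg/L.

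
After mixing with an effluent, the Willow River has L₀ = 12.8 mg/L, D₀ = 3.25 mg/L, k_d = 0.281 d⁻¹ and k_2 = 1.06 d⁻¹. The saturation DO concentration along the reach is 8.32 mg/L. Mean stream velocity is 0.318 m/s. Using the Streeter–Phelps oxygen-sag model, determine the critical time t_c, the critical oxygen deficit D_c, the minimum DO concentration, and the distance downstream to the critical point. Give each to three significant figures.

t_c ≈ 0.142 d; D_c ≈ 3.26 mg/L; min DO ≈ 5.06 mg/L; x_c ≈ 3.90 km

t_c = [1/(k_2−k_d)] ln[(k_2/k_d)(1 − D₀(k_2−k_d)/(k_d L₀))]
= [1/(1.06−0.281)] ln[(1.06/0.281)(1 − 3.25×0.7790/(0.281×12.8))]
= (1/0.7790) ln[3.772 × 0.2961] = 1.284 × ln(1.117) = 1.284 × 0.1106 = 0.1420 d.
L(t_c) = L₀ e^(−k_d t_c) = 12.8 × 0.9609 = 12.30 mg/L, and at the critical point k_2 D_c = k_d L, so D_c = (0.281/1.06) × 12.30 = 3.260 mg/L.
Minimum DO = C_s − D_c = 8.32 − 3.260 = 5.060 mg/L.
x_c = v t_c = 0.318 m/s × 0.1420 d × 86400 s/d = 3902 m ≈ 3.90 km.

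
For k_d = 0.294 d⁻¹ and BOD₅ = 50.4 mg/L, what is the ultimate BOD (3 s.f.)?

L₀ ≈ 65.4 mg/L

BOD₅ = L₀(1 − e^(−5k_d)) ⇒ L₀ = BOD₅ / (1 − e^(−5×0.294))
= 50.4 / (1 − 0.2299) = 50.4 / 0.7701 = 65.45 mg/L.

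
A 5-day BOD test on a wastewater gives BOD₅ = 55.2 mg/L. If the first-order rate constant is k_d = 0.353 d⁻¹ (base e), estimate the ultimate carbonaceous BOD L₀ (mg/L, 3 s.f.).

BOD₅ = L₀(1 − e^(−5k_d)) ⇒ L₀ = BOD₅ / (1 − e^(−5×0.353))
= 55.2 / (1 − 0.1712) = 55.2 / 0.8288 = 66.60 mg/L.

L₀ ≈ 66.6 mg/L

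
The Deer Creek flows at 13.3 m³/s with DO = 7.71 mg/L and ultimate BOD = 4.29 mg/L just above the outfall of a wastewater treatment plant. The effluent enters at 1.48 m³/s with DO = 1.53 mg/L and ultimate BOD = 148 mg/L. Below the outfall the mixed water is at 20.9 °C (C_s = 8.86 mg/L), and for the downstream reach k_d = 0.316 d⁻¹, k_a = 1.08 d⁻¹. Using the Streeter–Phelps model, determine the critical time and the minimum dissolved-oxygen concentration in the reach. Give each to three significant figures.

t_c ≈ 1.27 d; minimum DO ≈ 5.20 mg/L

Mixed DO = (13.3×7.71 + 1.48×1.53)/(13.3+1.48) = 104.8/14.78 = 7.091 mg/L.
Mixed L₀ = (13.3×4.29 + 1.48×148)/(14.78) = 276.1/14.78 = 18.68 mg/L.
Initial deficit D₀ = C_s − DO₀ = 8.86 − 7.091 = 1.769 mg/L.
t_c = (1/0.7640) ln[(1.08/0.316)(1 − 1.769×0.7640/(0.316×18.68))] = 1.309 × ln(2.635) = 1.268 d.
D_c = (0.316/1.08) × 18.68 × e^(−0.316×1.268) = 0.2926 × 18.68 × 0.6698 = 3.661 mg/L.
Minimum DO = 8.86 − 3.661 = 5.199 mg/L.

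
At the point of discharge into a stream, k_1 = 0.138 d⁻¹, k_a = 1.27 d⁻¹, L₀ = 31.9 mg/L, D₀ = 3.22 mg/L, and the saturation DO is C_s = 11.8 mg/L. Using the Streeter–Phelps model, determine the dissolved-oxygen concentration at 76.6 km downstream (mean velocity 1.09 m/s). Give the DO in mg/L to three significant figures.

DO ≈ 8.56 mg/L

Travel time t = x/v = 76.6 km / (1.09 m/s) = 76600 m / 1.09 m/s = 70280 s = 0.8134 d.
k_1 L₀/(k_a−k_1) = 0.138×31.9/(1.27−0.138) = 4.402/1.132 = 3.889 mg/L.
e^(−k_1 t) = e^(−0.138×0.8134) = 0.8938; e^(−k_a t) = e^(−1.27×0.8134) = 0.3559.
D = 3.889 × (0.8938 − 0.3559) + 3.22 × 0.3559 = 2.092 + 1.146 = 3.238 mg/L.
DO = C_s − D = 11.8 − 3.238 = 8.562 mg/L.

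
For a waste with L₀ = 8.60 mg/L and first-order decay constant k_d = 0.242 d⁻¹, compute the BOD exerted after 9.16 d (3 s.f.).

y_t = L₀(1 − e^(−k_d t)) = 8.60 × (1 − e^(−0.242×9.16))
= 8.60 × (1 − 0.1090) = 8.60 × 0.8910 = 7.663 mg/L.

y ≈ 7.66 mg/L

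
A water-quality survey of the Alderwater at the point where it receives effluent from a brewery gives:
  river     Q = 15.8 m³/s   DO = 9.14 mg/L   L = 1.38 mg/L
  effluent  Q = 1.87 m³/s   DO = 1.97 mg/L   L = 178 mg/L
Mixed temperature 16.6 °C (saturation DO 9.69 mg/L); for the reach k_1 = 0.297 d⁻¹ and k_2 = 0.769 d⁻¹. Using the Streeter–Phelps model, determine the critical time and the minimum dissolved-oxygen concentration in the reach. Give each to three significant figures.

t_c ≈ 1.78 d; minimum DO ≈ 5.13 mg/L

Mixed DO = (15.8×9.14 + 1.87×1.97)/(15.8+1.87) = 148.1/17.67 = 8.381 mg/L.
Mixed L₀ = (15.8×1.38 + 1.87×178)/(17.67) = 354.7/17.67 = 20.07 mg/L.
Initial deficit D₀ = C_s − DO₀ = 9.69 − 8.381 = 1.309 mg/L.
t_c = (1/0.4720) ln[(0.769/0.297)(1 − 1.309×0.4720/(0.297×20.07))] = 2.119 × ln(2.321) = 1.784 d.
D_c = (0.297/0.769) × 20.07 × e^(−0.297×1.784) = 0.3862 × 20.07 × 0.5887 = 4.564 mg/L.
Minimum DO = 9.69 − 4.564 = 5.126 mg/L.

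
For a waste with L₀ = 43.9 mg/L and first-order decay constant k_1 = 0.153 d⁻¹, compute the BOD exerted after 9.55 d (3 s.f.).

y ≈ 33.7 mg/L

y_t = L₀(1 − e^(−k_1 t)) = 43.9 × (1 − e^(−0.153×9.55))
= 43.9 × (1 − 0.2320) = 43.9 × 0.7680 = 33.72 mg/L.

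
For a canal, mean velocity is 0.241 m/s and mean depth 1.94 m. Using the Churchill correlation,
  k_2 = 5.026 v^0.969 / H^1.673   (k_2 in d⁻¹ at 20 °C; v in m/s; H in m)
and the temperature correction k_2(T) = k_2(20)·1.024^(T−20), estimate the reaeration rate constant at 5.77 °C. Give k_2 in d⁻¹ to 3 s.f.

k_2 ≈ 0.298 d⁻¹

k_2(20) = 5.026 × 0.241^0.969 / 1.94^1.673 = 5.026 × 0.2519 / 3.030 = 0.4177 d⁻¹.
k_2(5.77) = 0.4177 × 1.024^(5.77−20) = 0.4177 × 0.7136 = 0.2981 d⁻¹.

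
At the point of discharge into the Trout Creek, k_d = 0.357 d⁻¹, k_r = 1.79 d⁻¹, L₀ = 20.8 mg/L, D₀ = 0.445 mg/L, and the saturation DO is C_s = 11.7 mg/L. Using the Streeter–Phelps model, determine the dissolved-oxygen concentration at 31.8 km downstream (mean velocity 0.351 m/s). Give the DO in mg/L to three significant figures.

DO ≈ 8.86 mg/L

Travel time t = x/v = 31.8 km / (0.351 m/s) = 31800 m / 0.351 m/s = 90600 s = 1.049 d.
k_d L₀/(k_r−k_d) = 0.357×20.8/(1.79−0.357) = 7.426/1.433 = 5.182 mg/L.
e^(−k_d t) = e^(−0.357×1.049) = 0.6877; e^(−k_r t) = e^(−1.79×1.049) = 0.1531.
D = 5.182 × (0.6877 − 0.1531) + 0.445 × 0.1531 = 2.771 + 0.06811 = 2.839 mg/L.
DO = C_s − D = 11.7 − 2.839 = 8.861 mg/L.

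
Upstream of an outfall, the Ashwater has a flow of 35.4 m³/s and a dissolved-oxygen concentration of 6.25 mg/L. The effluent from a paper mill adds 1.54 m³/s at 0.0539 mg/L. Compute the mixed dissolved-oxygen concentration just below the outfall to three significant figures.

5.99 mg/L

Flow-weighted mixing: C = (Q_r C_r + Q_w C_w)/(Q_r + Q_w)
= (35.4×6.25 + 1.54×0.0539)/(35.4 + 1.54) = 221.3/36.94 = 5.992 mg/L.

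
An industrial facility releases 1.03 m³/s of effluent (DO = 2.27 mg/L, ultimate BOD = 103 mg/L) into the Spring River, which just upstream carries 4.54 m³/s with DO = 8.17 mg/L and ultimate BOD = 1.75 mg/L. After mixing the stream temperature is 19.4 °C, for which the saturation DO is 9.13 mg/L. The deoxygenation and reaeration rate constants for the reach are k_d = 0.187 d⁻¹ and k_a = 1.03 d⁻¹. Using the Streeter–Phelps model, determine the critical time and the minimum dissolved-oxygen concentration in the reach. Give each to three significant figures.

t_c ≈ 1.31 d; minimum DO ≈ 6.22 mg/L

Mixed DO = (4.54×8.17 + 1.03×2.27)/(4.54+1.03) = 39.43/5.570 = 7.079 mg/L.
Mixed L₀ = (4.54×1.75 + 1.03×103)/(5.570) = 114.0/5.570 = 20.47 mg/L.
Initial deficit D₀ = C_s − DO₀ = 9.13 − 7.079 = 2.051 mg/L.
t_c = (1/0.8430) ln[(1.03/0.187)(1 − 2.051×0.8430/(0.187×20.47))] = 1.186 × ln(3.020) = 1.311 d.
D_c = (0.187/1.03) × 20.47 × e^(−0.187×1.311) = 0.1816 × 20.47 × 0.7825 = 2.909 mg/L.
Minimum DO = 9.13 − 2.909 = 6.221 mg/L.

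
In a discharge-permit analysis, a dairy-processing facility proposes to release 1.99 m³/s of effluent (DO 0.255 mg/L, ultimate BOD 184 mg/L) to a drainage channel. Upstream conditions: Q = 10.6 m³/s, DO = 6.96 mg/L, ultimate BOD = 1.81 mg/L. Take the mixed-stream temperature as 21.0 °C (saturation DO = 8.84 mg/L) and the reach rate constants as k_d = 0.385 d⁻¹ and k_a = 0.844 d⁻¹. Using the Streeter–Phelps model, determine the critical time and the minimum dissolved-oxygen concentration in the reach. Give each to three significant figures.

Mixed DO = (10.6×6.96 + 1.99×0.255)/(10.6+1.99) = 74.28/12.59 = 5.900 mg/L.
Mixed L₀ = (10.6×1.81 + 1.99×184)/(12.59) = 385.3/12.59 = 30.61 mg/L.
Initial deficit D₀ = C_s − DO₀ = 8.84 − 5.900 = 2.940 mg/L.
t_c = (1/0.4590) ln[(0.844/0.385)(1 − 2.940×0.4590/(0.385×30.61))] = 2.179 × ln(1.941) = 1.445 d.
D_c = (0.385/0.844) × 30.61 × e^(−0.385×1.445) = 0.4562 × 30.61 × 0.5733 = 8.004 mg/L.
Minimum DO = 8.84 − 8.004 = 0.8358 mg/L.

t_c ≈ 1.45 d; minimum DO ≈ 0.836 mg/L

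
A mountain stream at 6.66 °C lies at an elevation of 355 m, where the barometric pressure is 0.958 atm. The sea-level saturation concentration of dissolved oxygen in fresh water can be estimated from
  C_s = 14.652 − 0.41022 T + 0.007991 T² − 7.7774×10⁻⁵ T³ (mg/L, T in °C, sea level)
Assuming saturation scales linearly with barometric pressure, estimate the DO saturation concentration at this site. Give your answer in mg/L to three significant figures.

C_s ≈ 11.7 mg/L

At sea level: C_s = 14.652 − 0.41022×6.66 + 0.007991×6.66² − 7.7774×10⁻⁵×6.66³ = 12.25 mg/L.
Pressure correction: C_s' = 12.25 × 0.958 = 11.74 mg/L.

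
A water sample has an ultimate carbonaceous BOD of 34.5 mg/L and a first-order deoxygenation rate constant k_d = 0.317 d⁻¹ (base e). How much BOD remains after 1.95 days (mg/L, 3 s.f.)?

L ≈ 18.6 mg/L

L_t = L₀ e^(−k_d t) = 34.5 × e^(−0.317×1.95) = 34.5 × 0.5389 = 18.59 mg/L.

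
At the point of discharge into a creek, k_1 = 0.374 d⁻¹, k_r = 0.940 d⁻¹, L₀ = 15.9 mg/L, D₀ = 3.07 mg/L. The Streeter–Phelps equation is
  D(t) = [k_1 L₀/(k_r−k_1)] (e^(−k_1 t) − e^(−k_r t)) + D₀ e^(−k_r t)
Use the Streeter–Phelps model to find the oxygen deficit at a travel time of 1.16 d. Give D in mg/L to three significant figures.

k_1 L₀/(k_r−k_1) = 0.374×15.9/(0.940−0.374) = 5.947/0.5660 = 10.51 mg/L.
e^(−k_1 t) = e^(−0.374×1.160) = 0.6480; e^(−k_r t) = e^(−0.940×1.160) = 0.3361.
D = 10.51 × (0.6480 − 0.3361) + 3.07 × 0.3361 = 3.277 + 1.032 = 4.309 mg/L.

D ≈ 4.31 mg/L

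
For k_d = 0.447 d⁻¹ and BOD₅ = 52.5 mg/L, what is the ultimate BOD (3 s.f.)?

BOD₅ = L₀(1 − e^(−5k_d)) ⇒ L₀ = BOD₅ / (1 − e^(−5×0.447))
= 52.5 / (1 − 0.1070) = 52.5 / 0.8930 = 58.79 mg/L.

L₀ ≈ 58.8 mg/L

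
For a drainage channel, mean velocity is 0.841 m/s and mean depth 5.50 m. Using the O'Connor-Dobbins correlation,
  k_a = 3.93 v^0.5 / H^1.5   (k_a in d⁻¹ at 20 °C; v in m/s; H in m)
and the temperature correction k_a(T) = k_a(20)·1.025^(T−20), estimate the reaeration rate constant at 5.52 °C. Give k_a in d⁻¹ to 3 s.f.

k_a(20) = 3.93 × 0.841^0.5 / 5.50^1.5 = 3.93 × 0.9171 / 12.90 = 0.2794 d⁻¹.
k_a(5.52) = 0.2794 × 1.025^(5.52−20) = 0.2794 × 0.6994 = 0.1954 d⁻¹.

k_a ≈ 0.195 d⁻¹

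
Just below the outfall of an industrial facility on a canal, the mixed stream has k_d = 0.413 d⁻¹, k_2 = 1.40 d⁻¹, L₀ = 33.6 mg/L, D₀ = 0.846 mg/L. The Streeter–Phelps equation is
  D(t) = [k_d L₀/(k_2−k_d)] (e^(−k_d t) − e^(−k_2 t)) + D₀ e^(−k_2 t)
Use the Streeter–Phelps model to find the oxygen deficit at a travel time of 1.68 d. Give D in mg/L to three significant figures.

D ≈ 5.77 mg/L

k_d L₀/(k_2−k_d) = 0.413×33.6/(1.40−0.413) = 13.88/0.9870 = 14.06 mg/L.
e^(−k_d t) = e^(−0.413×1.680) = 0.4997; e^(−k_2 t) = e^(−1.40×1.680) = 0.09518.
D = 14.06 × (0.4997 − 0.09518) + 0.846 × 0.09518 = 5.687 + 0.08052 = 5.767 mg/L.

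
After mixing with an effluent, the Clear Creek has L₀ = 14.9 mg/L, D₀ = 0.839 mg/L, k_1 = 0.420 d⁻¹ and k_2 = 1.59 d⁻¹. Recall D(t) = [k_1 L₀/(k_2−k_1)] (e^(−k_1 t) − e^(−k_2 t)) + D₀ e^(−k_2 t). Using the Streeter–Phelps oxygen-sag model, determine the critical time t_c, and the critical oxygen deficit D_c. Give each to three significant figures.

With k_2/k_1 = 3.786 and 1 − D₀(k_2−k_1)/(k_1 L₀) = 0.8431,
t_c = ln(3.786 × 0.8431) / (1.59 − 0.420) = ln(3.192) / 1.170 = 1.161/1.170 = 0.9920 d.
D_c = (k_1/k_2) L₀ e^(−k_1 t_c) = (0.420/1.59) × 14.9 × e^(−0.420×0.9920) = 0.2642 × 14.9 × 0.6593 = 2.595 mg/L.

t_c ≈ 0.992 d; D_c ≈ 2.59 mg/L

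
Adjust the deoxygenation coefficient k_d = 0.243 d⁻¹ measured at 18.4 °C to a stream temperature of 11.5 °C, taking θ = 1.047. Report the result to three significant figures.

k_d ≈ 0.177 d⁻¹

k_d(T₂) = k_d(T₁) · θ^(T₂−T₁) = 0.243 × 1.047^(11.5−18.4)
= 0.243 × 1.047^-6.90 = 0.243 × 0.7284 = 0.1770 d⁻¹.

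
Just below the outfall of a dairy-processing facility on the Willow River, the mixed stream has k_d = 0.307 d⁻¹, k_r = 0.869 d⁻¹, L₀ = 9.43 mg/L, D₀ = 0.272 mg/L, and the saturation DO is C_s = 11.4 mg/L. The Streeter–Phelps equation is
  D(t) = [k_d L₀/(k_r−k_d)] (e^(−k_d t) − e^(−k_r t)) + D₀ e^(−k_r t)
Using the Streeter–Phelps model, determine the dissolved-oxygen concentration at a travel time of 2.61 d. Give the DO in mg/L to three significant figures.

DO ≈ 9.59 mg/L

k_d L₀/(k_r−k_d) = 0.307×9.43/(0.869−0.307) = 2.895/0.5620 = 5.151 mg/L.
e^(−k_d t) = e^(−0.307×2.610) = 0.4488; e^(−k_r t) = e^(−0.869×2.610) = 0.1035.
D = 5.151 × (0.4488 − 0.1035) + 0.272 × 0.1035 = 1.778 + 0.02815 = 1.807 mg/L.
DO = C_s − D = 11.4 − 1.807 = 9.593 mg/L.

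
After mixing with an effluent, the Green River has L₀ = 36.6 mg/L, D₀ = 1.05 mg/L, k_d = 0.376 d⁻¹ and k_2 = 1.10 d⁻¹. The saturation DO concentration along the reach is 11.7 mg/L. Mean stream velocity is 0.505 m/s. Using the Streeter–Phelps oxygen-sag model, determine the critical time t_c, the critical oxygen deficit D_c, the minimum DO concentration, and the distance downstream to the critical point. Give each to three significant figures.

t_c ≈ 1.40 d; D_c ≈ 7.38 mg/L; min DO ≈ 4.32 mg/L; x_c ≈ 61.3 km

t_c = [1/(k_2−k_d)] ln[(k_2/k_d)(1 − D₀(k_2−k_d)/(k_d L₀))]
= [1/(1.10−0.376)] ln[(1.10/0.376)(1 − 1.05×0.7240/(0.376×36.6))]
= (1/0.7240) ln[2.926 × 0.9448] = 1.381 × ln(2.764) = 1.381 × 1.017 = 1.404 d.
D_c = (k_d/k_2) L₀ e^(−k_d t_c) = (0.376/1.10) × 36.6 × e^(−0.376×1.404) = 0.3418 × 36.6 × 0.5898 = 7.379 mg/L.
Minimum DO = C_s − D_c = 11.7 − 7.379 = 4.321 mg/L.
x_c = v t_c = 0.505 m/s × 1.404 d × 86400 s/d = 61270 m ≈ 61.3 km.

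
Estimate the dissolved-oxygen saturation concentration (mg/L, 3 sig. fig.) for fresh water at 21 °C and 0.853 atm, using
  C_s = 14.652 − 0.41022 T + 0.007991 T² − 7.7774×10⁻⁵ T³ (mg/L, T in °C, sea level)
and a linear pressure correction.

C_s ≈ 7.54 mg/L

At sea level: C_s = 14.652 − 0.41022×21 + 0.007991×21² − 7.7774×10⁻⁵×21³ = 8.841 mg/L.
Pressure correction: C_s' = 8.841 × 0.853 = 7.541 mg/L.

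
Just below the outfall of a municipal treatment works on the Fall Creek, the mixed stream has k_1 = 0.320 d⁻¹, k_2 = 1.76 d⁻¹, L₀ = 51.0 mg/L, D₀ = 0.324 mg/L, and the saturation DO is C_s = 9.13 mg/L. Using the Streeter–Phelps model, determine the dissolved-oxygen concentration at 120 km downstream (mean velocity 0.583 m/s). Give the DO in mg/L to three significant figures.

DO ≈ 4.01 mg/L

Travel time t = x/v = 120 km / (0.583 m/s) = 120000 m / 0.583 m/s = 205800 s = 2.382 d.
k_1 L₀/(k_2−k_1) = 0.320×51.0/(1.76−0.320) = 16.32/1.440 = 11.33 mg/L.
e^(−k_1 t) = e^(−0.320×2.382) = 0.4666; e^(−k_2 t) = e^(−1.76×2.382) = 0.01510.
D = 11.33 × (0.4666 − 0.01510) + 0.324 × 0.01510 = 5.117 + 0.004893 = 5.122 mg/L.
DO = C_s − D = 9.13 − 5.122 = 4.008 mg/L.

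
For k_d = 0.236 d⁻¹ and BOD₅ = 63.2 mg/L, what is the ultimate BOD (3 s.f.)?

BOD₅ = L₀(1 − e^(−5k_d)) ⇒ L₀ = BOD₅ / (1 − e^(−5×0.236))
= 63.2 / (1 − 0.3073) = 63.2 / 0.6927 = 91.23 mg/L.

L₀ ≈ 91.2 mg/L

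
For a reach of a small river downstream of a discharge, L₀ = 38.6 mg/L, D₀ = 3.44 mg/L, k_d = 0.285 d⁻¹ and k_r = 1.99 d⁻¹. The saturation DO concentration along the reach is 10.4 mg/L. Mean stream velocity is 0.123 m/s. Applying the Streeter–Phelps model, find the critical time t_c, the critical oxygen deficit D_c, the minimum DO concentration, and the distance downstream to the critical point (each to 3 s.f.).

t_c ≈ 0.693 d; D_c ≈ 4.54 mg/L; min DO ≈ 5.86 mg/L; x_c ≈ 7.37 km

t_c = [1/(k_r−k_d)] ln[(k_r/k_d)(1 − D₀(k_r−k_d)/(k_d L₀))]
= [1/(1.99−0.285)] ln[(1.99/0.285)(1 − 3.44×1.705/(0.285×38.6))]
= (1/1.705) ln[6.982 × 0.4668] = 0.5865 × ln(3.260) = 0.5865 × 1.182 = 0.6930 d.
L(t_c) = L₀ e^(−k_d t_c) = 38.6 × 0.8208 = 31.68 mg/L, and at the critical point k_r D_c = k_d L, so D_c = (0.285/1.99) × 31.68 = 4.537 mg/L.
Minimum DO = C_s − D_c = 10.4 − 4.537 = 5.863 mg/L.
x_c = v t_c = 0.123 m/s × 0.6930 d × 86400 s/d = 7365 m ≈ 7.37 km.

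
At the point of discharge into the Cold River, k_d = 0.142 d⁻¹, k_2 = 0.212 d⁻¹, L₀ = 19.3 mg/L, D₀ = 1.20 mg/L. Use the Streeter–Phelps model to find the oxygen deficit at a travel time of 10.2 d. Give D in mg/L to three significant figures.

k_d L₀/(k_2−k_d) = 0.142×19.3/(0.212−0.142) = 2.741/0.07000 = 39.15 mg/L.
e^(−k_d t) = e^(−0.142×10.20) = 0.2349; e^(−k_2 t) = e^(−0.212×10.20) = 0.1150.
D = 39.15 × (0.2349 − 0.1150) + 1.20 × 0.1150 = 4.694 + 0.1381 = 4.832 mg/L.

D ≈ 4.83 mg/L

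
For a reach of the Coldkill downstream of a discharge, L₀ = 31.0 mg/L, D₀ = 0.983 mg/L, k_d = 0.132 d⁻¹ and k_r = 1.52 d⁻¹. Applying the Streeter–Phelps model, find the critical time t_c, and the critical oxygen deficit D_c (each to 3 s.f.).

With k_r/k_d = 11.52 and 1 − D₀(k_r−k_d)/(k_d L₀) = 0.6666,
t_c = ln(11.52 × 0.6666) / (1.52 − 0.132) = ln(7.676) / 1.388 = 2.038/1.388 = 1.468 d.
D_c = (k_d/k_r) L₀ e^(−k_d t_c) = (0.132/1.52) × 31.0 × e^(−0.132×1.468) = 0.08684 × 31.0 × 0.8238 = 2.218 mg/L.

t_c ≈ 1.47 d; D_c ≈ 2.22 mg/L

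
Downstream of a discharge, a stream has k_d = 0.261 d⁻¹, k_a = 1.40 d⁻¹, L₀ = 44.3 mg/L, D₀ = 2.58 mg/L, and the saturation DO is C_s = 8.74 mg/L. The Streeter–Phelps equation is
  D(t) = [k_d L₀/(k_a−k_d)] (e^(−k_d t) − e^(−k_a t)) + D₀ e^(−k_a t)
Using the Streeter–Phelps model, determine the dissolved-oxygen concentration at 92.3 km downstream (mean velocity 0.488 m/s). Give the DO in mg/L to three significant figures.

DO ≈ 3.36 mg/L

Travel time t = x/v = 92.3 km / (0.488 m/s) = 92300 m / 0.488 m/s = 189100 s = 2.189 d.
k_d L₀/(k_a−k_d) = 0.261×44.3/(1.40−0.261) = 11.56/1.139 = 10.15 mg/L.
e^(−k_d t) = e^(−0.261×2.189) = 0.5648; e^(−k_a t) = e^(−1.40×2.189) = 0.04667.
D = 10.15 × (0.5648 − 0.04667) + 2.58 × 0.04667 = 5.259 + 0.1204 = 5.380 mg/L.
DO = C_s − D = 8.74 − 5.380 = 3.360 mg/L.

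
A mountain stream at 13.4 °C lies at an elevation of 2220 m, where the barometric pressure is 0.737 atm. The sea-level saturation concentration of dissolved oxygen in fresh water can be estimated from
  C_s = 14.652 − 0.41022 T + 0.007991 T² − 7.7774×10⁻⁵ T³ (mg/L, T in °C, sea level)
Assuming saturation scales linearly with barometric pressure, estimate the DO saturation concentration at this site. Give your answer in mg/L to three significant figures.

At sea level: C_s = 14.652 − 0.41022×13.4 + 0.007991×13.4² − 7.7774×10⁻⁵×13.4³ = 10.40 mg/L.
Pressure correction: C_s' = 10.40 × 0.737 = 7.667 mg/L.

C_s ≈ 7.67 mg/L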